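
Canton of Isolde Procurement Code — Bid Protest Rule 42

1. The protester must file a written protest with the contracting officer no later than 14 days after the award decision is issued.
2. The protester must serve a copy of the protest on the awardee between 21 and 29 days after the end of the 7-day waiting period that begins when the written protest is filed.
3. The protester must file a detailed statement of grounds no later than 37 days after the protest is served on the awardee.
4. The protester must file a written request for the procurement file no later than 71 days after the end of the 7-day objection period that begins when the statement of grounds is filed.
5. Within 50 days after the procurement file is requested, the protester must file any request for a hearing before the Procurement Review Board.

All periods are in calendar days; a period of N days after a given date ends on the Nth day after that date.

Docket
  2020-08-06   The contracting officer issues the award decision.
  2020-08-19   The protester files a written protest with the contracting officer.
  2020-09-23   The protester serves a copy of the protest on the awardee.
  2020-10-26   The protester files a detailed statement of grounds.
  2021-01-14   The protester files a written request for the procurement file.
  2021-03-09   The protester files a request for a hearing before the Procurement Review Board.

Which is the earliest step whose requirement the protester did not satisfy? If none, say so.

Step 1: 14 days after 2020-08-06 (when the award decision is issued) is 2020-08-20; 2020-08-19 is within that limit.
Step 2: the window is 21–29 days after 2020-08-26 (end of the 7-day waiting period, which began when the written protest is filed on 2020-08-19), so 2020-09-16 through 2020-09-24; 2020-09-23 falls inside that range.
Step 3: 37 days after 2020-09-23 (when the protest is served on the awardee) is 2020-10-30; done 2020-10-26 — timely.
Step 4: 71 days after 2020-11-02 (end of the 7-day objection period, which began when the statement of grounds is filed on 2020-10-26) is 2021-01-12; 2021-01-14 misses that deadline by 2 days.
No need to go further; step 4 was not satisfied.

Step 4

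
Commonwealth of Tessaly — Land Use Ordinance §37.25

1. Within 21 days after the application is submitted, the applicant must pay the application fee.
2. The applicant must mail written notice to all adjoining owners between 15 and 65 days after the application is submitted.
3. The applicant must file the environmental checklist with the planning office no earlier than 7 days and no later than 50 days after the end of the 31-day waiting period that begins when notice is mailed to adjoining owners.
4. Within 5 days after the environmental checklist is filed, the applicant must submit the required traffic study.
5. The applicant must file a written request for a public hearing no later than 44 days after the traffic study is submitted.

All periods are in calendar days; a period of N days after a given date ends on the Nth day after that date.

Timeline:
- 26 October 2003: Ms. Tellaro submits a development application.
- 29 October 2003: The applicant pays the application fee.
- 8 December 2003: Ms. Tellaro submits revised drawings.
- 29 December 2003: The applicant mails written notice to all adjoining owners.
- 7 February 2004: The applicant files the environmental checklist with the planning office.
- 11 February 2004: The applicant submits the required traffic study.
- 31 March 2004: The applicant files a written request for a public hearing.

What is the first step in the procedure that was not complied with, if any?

Step 5

Step 1 — counting 21 days from 26 October 2003 (when the application is submitted) gives a deadline of 16 November 2003; completed 29 October 2003, before the deadline.
Step 2 — 15 and 65 days from 26 October 2003 (when the application is submitted) are 10 November 2003 and 30 December 2003 respectively; done 29 December 2003, which is between those dates.
Step 3 — 7 and 50 days from 29 January 2004 (end of the 31-day waiting period, which began when notice is mailed to adjoining owners on 29 December 2003) are 5 February 2004 and 19 March 2004 respectively; done 7 February 2004, which is between those dates.
Step 4 — counting 5 days from 7 February 2004 (when the environmental checklist is filed) gives a deadline of 12 February 2004; done 11 February 2004 — timely.
Step 5 — counting 44 days from 11 February 2004 (when the traffic study is submitted) gives a deadline of 26 March 2004; done 31 March 2004 — 5 days late.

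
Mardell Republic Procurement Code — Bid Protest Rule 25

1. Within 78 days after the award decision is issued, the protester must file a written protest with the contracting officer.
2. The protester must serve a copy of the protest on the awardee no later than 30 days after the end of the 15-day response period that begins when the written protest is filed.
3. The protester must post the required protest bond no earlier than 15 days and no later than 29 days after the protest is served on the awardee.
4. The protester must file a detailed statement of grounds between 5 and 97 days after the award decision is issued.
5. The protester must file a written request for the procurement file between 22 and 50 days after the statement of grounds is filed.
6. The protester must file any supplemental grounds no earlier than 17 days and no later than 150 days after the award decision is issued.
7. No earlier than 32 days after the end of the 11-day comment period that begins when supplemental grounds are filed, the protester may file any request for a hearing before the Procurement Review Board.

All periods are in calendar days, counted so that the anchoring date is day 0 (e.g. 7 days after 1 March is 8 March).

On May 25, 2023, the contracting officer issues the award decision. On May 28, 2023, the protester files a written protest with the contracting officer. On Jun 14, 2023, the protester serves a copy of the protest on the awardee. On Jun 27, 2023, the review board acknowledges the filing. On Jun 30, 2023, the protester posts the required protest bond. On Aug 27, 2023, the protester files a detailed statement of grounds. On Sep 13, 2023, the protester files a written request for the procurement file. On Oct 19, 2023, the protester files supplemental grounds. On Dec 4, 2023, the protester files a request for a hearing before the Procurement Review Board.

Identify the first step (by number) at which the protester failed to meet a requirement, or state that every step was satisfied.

Step 5

Step 1: 78 days after May 25, 2023 (when the award decision is issued) is Aug 11, 2023; done May 28, 2023 — timely.
Step 2: 30 days after Jun 12, 2023 (end of the 15-day response period, which began when the written protest is filed on May 28, 2023) is Jul 12, 2023; done Jun 14, 2023 — timely.
Step 3: the window is 15–29 days after Jun 14, 2023 (when the protest is served on the awardee), so Jun 29, 2023 through Jul 13, 2023; done Jun 30, 2023, which is between those dates.
Step 4: the window is 5–97 days after May 25, 2023 (when the award decision is issued), so May 30, 2023 through Aug 30, 2023; Aug 27, 2023 falls inside that range.
Step 5: the window is 22–50 days after Aug 27, 2023 (when the statement of grounds is filed), so Sep 18, 2023 through Oct 16, 2023; Sep 13, 2023 is 5 days too early.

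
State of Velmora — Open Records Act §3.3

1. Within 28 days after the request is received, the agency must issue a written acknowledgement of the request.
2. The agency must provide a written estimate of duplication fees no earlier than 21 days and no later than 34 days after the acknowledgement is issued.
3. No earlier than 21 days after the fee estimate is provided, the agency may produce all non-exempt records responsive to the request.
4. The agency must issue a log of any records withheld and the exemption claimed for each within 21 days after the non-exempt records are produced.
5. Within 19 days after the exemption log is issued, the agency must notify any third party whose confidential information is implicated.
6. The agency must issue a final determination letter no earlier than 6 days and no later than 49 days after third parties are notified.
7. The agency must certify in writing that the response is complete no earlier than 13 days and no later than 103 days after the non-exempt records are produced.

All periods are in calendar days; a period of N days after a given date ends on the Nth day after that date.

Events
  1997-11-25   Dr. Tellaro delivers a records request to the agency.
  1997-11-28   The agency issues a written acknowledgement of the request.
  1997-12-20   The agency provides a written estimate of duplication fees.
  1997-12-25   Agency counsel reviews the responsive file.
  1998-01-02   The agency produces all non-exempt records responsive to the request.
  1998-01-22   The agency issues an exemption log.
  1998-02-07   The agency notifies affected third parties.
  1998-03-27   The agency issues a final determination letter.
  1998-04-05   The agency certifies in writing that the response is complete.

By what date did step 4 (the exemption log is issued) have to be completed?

Step 4 runs from 1998-01-02, when the non-exempt records are produced. 21 days after 1998-01-02 is 1998-01-23.

1998-01-23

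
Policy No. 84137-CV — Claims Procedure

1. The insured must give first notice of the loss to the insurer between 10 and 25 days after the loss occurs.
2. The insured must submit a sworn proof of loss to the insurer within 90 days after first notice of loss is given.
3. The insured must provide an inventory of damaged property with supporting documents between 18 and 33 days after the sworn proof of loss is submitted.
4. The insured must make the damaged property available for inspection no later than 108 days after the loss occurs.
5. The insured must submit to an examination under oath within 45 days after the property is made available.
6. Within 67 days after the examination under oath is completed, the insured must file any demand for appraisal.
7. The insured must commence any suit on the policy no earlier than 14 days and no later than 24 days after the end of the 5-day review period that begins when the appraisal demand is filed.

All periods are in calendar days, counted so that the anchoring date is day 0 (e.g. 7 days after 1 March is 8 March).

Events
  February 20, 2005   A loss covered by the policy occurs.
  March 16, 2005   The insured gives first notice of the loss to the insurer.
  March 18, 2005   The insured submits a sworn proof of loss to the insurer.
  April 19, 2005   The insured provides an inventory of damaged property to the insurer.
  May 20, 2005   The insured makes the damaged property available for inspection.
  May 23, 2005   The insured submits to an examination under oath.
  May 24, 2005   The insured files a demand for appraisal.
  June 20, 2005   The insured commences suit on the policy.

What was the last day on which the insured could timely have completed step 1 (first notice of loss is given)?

Step 1 runs from February 20, 2005, when the loss occurs. The window is 10–25 days after February 20, 2005; it closes on March 17, 2005.

March 17, 2005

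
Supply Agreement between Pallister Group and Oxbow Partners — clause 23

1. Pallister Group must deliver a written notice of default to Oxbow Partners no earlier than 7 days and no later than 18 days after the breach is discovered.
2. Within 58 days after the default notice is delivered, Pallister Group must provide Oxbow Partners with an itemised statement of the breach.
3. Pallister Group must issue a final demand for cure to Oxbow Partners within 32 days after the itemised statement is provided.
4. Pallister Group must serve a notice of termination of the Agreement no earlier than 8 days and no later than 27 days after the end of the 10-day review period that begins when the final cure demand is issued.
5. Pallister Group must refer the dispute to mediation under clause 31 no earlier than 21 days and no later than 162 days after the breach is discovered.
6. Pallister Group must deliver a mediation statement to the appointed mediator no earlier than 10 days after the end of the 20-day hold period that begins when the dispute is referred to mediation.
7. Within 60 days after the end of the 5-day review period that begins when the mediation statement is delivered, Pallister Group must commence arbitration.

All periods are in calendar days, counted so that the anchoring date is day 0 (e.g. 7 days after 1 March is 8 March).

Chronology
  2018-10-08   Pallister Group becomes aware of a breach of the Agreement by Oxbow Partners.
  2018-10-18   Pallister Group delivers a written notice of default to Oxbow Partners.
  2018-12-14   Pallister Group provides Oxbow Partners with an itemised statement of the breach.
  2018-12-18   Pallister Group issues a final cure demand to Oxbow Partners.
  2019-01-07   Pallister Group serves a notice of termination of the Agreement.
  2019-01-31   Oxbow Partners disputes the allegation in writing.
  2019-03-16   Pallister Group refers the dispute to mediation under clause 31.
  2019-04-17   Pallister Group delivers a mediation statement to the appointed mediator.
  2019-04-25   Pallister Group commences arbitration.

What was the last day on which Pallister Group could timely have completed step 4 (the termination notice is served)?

2019-01-24

The final cure demand is issued on 2018-12-18; the 10-day review period therefore ends 2018-12-28, and step 4 runs from that date. The window is 8–27 days after 2018-12-28; it closes on 2019-01-24.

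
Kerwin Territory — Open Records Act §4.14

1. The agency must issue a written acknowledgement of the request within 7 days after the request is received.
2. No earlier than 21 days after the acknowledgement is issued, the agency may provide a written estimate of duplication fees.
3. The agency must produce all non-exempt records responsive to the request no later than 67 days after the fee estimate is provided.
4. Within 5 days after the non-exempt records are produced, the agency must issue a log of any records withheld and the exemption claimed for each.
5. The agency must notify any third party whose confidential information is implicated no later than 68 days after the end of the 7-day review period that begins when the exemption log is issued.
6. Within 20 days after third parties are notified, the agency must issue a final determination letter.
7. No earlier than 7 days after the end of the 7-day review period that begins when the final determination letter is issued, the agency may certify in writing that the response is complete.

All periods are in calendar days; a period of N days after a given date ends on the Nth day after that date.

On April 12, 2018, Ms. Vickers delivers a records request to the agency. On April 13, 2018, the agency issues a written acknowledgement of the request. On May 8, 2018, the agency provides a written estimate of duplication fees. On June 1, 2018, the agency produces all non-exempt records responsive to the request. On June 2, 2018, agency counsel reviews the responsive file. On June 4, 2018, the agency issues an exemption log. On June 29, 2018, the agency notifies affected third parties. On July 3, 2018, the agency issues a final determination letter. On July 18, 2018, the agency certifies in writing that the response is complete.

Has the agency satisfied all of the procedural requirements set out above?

(1) due by April 12, 2018 + 7 days = April 19, 2018; April 13, 2018 is within that limit.
(2) permitted from April 13, 2018 + 21 days = May 4, 2018 onward; done May 8, 2018 — permitted.
(3) due by May 8, 2018 + 67 days = July 14, 2018; completed June 1, 2018, before the deadline.
(4) due by June 1, 2018 + 5 days = June 6, 2018; June 4, 2018 is within that limit.
(5) due by June 11, 2018 + 68 days = August 18, 2018; done June 29, 2018 — timely.
(6) due by June 29, 2018 + 20 days = July 19, 2018; completed July 3, 2018, before the deadline.
(7) permitted from July 10, 2018 + 7 days = July 17, 2018 onward; done July 18, 2018 — permitted.

Yes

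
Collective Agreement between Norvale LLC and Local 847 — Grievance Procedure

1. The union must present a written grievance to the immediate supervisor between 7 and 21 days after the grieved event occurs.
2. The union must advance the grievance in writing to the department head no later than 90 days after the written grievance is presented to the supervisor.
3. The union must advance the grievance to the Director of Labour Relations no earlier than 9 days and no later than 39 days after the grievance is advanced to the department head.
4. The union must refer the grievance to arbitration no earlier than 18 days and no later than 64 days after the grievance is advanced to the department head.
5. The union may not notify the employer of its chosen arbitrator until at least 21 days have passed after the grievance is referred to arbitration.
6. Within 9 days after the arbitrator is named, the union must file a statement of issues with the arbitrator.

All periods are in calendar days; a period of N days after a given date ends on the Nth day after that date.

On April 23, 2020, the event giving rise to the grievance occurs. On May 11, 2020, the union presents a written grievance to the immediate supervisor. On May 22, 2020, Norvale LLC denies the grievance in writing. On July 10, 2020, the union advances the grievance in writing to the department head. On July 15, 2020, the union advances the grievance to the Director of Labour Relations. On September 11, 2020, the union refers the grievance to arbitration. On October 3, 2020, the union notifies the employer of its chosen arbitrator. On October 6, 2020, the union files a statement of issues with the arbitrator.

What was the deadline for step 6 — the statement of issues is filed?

October 12, 2020

Step 6 runs from October 3, 2020, when the arbitrator is named. 9 days after October 3, 2020 is October 12, 2020.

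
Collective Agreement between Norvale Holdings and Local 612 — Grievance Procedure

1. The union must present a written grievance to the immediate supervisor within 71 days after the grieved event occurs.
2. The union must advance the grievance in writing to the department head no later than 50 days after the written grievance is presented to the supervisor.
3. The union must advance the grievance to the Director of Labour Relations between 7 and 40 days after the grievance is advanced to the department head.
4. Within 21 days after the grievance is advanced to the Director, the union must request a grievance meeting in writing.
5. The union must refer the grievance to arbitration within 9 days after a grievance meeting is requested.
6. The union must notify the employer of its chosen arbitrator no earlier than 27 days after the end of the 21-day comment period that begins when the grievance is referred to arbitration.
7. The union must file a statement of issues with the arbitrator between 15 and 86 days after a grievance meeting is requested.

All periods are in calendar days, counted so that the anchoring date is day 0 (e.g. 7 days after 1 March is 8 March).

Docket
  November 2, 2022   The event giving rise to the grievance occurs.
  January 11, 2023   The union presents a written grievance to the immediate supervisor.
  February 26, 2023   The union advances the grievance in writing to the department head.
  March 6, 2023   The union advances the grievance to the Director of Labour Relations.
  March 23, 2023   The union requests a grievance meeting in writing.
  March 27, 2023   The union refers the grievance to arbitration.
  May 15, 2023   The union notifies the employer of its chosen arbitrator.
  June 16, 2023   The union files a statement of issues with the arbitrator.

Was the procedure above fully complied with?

Yes

Step 1: 71 days after November 2, 2022 (when the grieved event occurs) is January 12, 2023; January 11, 2023 is within that limit.
Step 2: 50 days after January 11, 2023 (when the written grievance is presented to the supervisor) is March 2, 2023; done February 26, 2023 — timely.
Step 3: the window is 7–40 days after February 26, 2023 (when the grievance is advanced to the department head), so March 5, 2023 through April 7, 2023; done March 6, 2023, which is between those dates.
Step 4: 21 days after March 6, 2023 (when the grievance is advanced to the Director) is March 27, 2023; March 23, 2023 is within that limit.
Step 5: 9 days after March 23, 2023 (when a grievance meeting is requested) is April 1, 2023; completed March 27, 2023, before the deadline.
Step 6: the earliest permitted date is 27 days after April 17, 2023 (end of the 21-day comment period, which began when the grievance is referred to arbitration on March 27, 2023), i.e. May 14, 2023; May 15, 2023 is on or after that date.
Step 7: the window is 15–86 days after March 23, 2023 (when a grievance meeting is requested), so April 7, 2023 through June 17, 2023; June 16, 2023 falls inside that range.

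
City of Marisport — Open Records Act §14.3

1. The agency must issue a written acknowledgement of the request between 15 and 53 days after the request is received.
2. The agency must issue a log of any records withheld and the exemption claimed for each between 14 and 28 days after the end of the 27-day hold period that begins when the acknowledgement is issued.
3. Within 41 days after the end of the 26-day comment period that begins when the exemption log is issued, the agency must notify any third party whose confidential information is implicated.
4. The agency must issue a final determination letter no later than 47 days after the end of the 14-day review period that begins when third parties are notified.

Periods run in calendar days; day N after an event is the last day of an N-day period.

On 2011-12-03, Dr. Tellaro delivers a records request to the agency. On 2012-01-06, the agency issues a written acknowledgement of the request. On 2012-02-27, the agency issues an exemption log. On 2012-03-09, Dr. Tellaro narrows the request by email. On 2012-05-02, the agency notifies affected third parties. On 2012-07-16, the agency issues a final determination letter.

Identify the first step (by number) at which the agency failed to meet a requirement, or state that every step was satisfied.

(1) the permitted window runs from 2011-12-03 + 15 = 2011-12-18 to 2011-12-03 + 53 = 2012-01-25; 2012-01-06 falls inside that range.
(2) the permitted window runs from 2012-02-02 + 14 = 2012-02-16 to 2012-02-02 + 28 = 2012-03-01; 2012-02-27 falls inside that range.
(3) due by 2012-03-24 + 41 days = 2012-05-04; done 2012-05-02 — timely.
(4) due by 2012-05-16 + 47 days = 2012-07-02; 2012-07-16 misses that deadline by 14 days.
No need to go further; step 4 was not satisfied.

Step 4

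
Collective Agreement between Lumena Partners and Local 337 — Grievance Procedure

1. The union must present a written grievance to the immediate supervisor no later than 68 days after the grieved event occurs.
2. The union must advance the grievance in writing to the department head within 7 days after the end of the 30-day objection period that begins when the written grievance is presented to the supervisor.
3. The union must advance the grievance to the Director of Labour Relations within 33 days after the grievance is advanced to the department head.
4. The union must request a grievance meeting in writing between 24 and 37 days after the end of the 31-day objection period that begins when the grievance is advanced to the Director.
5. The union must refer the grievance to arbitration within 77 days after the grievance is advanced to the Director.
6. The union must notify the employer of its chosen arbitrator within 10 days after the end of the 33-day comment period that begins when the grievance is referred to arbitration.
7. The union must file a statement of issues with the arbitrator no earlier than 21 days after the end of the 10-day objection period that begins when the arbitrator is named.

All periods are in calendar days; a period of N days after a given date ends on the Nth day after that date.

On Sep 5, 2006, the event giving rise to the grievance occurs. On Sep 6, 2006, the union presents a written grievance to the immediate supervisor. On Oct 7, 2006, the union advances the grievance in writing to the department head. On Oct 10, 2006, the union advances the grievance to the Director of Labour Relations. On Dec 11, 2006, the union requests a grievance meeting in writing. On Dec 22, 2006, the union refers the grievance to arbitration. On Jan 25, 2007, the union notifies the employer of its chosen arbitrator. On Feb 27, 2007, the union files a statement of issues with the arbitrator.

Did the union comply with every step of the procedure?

Yes

(1) due by Sep 5, 2006 + 68 days = Nov 12, 2006; Sep 6, 2006 is within that limit.
(2) due by Oct 6, 2006 + 7 days = Oct 13, 2006; completed Oct 7, 2006, before the deadline.
(3) due by Oct 7, 2006 + 33 days = Nov 9, 2006; completed Oct 10, 2006, before the deadline.
(4) the permitted window runs from Nov 10, 2006 + 24 = Dec 4, 2006 to Nov 10, 2006 + 37 = Dec 17, 2006; Dec 11, 2006 falls inside that range.
(5) due by Oct 10, 2006 + 77 days = Dec 26, 2006; completed Dec 22, 2006, before the deadline.
(6) due by Jan 24, 2007 + 10 days = Feb 3, 2007; Jan 25, 2007 is within that limit.
(7) permitted from Feb 4, 2007 + 21 days = Feb 25, 2007 onward; Feb 27, 2007 is on or after that date.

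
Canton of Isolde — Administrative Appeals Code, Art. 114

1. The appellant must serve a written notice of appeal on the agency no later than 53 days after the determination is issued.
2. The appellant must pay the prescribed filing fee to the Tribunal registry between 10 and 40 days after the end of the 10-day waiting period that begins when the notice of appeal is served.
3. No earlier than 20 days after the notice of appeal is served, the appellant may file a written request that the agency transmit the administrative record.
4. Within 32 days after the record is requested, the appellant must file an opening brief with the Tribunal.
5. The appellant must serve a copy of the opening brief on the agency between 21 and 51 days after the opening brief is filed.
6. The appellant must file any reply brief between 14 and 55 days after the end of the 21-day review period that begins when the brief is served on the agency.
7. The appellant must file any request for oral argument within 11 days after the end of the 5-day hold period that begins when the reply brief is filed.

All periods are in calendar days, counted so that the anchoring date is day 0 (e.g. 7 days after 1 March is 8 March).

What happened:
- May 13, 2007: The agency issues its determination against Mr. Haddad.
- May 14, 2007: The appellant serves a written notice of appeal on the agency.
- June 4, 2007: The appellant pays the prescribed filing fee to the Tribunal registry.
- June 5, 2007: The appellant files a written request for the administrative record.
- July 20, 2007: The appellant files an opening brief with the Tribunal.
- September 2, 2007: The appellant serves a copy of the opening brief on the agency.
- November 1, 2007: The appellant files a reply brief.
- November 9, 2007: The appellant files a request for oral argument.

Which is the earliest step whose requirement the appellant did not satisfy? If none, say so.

(1) due by May 13, 2007 + 53 days = July 5, 2007; May 14, 2007 is within that limit.
(2) the permitted window runs from May 24, 2007 + 10 = June 3, 2007 to May 24, 2007 + 40 = July 3, 2007; done June 4, 2007, which is between those dates.
(3) permitted from May 14, 2007 + 20 days = June 3, 2007 onward; June 5, 2007 is on or after that date.
(4) due by June 5, 2007 + 32 days = July 7, 2007; done July 20, 2007 — 13 days late.
That is the first point of non-compliance.

Step 4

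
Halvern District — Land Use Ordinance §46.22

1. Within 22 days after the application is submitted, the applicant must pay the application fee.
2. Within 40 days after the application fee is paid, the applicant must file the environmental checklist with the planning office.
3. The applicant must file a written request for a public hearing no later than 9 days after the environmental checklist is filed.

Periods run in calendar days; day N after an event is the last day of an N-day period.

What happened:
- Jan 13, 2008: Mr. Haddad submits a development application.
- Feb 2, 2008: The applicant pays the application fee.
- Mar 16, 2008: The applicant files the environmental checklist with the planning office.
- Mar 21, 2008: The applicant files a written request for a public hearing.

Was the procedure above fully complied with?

Step 1: 22 days after Jan 13, 2008 (when the application is submitted) is Feb 4, 2008; Feb 2, 2008 is within that limit.
Step 2: 40 days after Feb 2, 2008 (when the application fee is paid) is Mar 13, 2008; not done until Mar 16, 2008, 3 days after the deadline.

No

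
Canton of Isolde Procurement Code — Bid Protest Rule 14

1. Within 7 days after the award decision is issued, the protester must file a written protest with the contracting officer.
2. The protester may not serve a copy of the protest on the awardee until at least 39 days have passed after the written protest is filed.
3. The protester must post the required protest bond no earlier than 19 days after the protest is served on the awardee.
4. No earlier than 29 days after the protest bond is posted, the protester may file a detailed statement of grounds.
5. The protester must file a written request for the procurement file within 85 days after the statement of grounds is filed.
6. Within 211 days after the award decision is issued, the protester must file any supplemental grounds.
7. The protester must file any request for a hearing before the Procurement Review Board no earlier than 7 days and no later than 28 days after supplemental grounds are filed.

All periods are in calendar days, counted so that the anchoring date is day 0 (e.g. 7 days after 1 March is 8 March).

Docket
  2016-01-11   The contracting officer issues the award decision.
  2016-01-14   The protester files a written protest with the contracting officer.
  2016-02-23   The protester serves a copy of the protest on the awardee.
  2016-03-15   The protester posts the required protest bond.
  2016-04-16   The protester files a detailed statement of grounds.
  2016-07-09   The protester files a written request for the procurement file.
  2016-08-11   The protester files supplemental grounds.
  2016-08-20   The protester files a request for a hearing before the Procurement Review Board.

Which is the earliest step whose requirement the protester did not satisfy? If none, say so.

Step 6

(1) due by 2016-01-11 + 7 days = 2016-01-18; 2016-01-14 is within that limit.
(2) permitted from 2016-01-14 + 39 days = 2016-02-22 onward; 2016-02-23 is on or after that date.
(3) permitted from 2016-02-23 + 19 days = 2016-03-13 onward; done 2016-03-15 — permitted.
(4) permitted from 2016-03-15 + 29 days = 2016-04-13 onward; 2016-04-16 is on or after that date.
(5) due by 2016-04-16 + 85 days = 2016-07-10; 2016-07-09 is within that limit.
(6) due by 2016-01-11 + 211 days = 2016-08-09; done 2016-08-11 — 2 days late.
The analysis stops there.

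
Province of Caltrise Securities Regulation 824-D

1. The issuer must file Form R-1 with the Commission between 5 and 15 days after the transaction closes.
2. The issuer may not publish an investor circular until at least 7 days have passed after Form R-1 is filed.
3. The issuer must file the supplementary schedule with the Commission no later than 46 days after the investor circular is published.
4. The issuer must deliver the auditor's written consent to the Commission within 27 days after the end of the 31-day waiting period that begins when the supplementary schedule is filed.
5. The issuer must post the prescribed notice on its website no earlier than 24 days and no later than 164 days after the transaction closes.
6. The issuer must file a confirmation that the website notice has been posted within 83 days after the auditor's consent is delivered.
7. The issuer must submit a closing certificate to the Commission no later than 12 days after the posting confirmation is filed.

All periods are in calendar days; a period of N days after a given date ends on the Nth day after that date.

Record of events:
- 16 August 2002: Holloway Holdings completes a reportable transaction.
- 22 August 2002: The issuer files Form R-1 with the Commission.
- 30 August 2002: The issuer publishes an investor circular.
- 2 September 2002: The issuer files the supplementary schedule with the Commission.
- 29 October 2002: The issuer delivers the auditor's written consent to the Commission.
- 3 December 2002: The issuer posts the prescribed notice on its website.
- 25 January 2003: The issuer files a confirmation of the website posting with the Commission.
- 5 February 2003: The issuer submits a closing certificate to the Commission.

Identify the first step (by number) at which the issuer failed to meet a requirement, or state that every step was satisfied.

Step 6

(1) the permitted window runs from 16 August 2002 + 5 = 21 August 2002 to 16 August 2002 + 15 = 31 August 2002; done 22 August 2002 — within the window.
(2) permitted from 22 August 2002 + 7 days = 29 August 2002 onward; done 30 August 2002 — permitted.
(3) due by 30 August 2002 + 46 days = 15 October 2002; done 2 September 2002 — timely.
(4) due by 3 October 2002 + 27 days = 30 October 2002; completed 29 October 2002, before the deadline.
(5) the permitted window runs from 16 August 2002 + 24 = 9 September 2002 to 16 August 2002 + 164 = 27 January 2003; done 3 December 2002 — within the window.
(6) due by 29 October 2002 + 83 days = 20 January 2003; 25 January 2003 misses that deadline by 5 days.
No need to go further; step 6 was not satisfied.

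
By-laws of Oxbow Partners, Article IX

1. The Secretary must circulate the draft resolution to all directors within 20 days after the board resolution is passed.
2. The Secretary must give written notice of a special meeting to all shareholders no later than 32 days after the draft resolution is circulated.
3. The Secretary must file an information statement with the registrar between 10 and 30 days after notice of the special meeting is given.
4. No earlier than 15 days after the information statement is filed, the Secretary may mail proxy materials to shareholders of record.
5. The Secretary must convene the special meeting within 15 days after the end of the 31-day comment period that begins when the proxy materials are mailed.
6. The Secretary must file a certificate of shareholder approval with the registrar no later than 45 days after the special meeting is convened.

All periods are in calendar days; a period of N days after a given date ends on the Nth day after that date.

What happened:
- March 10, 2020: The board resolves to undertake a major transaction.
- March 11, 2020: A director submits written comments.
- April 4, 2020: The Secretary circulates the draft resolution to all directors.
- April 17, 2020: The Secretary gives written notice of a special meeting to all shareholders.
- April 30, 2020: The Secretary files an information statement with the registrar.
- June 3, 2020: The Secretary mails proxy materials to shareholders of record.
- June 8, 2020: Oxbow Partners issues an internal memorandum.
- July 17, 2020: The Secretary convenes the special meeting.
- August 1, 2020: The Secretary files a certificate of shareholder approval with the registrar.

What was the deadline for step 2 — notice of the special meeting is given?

May 6, 2020

Step 2 runs from April 4, 2020, when the draft resolution is circulated. 32 days after April 4, 2020 is May 6, 2020.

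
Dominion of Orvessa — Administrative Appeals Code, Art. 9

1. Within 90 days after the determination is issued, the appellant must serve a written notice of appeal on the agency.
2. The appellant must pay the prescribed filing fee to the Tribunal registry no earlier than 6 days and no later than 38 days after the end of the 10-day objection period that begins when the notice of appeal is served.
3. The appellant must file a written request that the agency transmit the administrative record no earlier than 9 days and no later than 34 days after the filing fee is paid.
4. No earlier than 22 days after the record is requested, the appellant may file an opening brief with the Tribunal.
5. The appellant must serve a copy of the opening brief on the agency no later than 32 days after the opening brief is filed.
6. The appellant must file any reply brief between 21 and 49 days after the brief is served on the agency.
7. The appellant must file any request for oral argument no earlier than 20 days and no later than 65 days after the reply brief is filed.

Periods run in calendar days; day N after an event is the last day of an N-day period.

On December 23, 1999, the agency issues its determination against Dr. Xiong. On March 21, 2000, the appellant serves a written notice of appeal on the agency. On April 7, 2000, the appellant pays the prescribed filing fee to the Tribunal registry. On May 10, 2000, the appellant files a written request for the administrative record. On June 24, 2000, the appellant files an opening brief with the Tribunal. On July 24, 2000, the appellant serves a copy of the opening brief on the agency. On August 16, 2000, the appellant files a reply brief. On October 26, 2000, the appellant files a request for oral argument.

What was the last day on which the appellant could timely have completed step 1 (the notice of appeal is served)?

March 22, 2000

Step 1 runs from December 23, 1999, when the determination is issued. 90 days after December 23, 1999 is March 22, 2000.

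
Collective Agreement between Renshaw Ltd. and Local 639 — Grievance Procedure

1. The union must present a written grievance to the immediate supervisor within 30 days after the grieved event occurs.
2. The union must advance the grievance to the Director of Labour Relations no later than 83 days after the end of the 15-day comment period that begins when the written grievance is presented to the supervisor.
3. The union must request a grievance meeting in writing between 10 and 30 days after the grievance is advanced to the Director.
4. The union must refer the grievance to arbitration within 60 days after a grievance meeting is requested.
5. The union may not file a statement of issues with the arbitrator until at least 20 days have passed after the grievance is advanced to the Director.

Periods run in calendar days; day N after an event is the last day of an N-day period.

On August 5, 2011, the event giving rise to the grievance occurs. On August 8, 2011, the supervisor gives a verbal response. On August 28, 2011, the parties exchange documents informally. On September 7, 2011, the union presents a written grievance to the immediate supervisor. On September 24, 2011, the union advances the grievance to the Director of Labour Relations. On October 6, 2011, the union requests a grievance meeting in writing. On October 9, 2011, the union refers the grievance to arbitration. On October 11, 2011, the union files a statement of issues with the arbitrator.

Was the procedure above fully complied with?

Step 1 — counting 30 days from August 5, 2011 (when the grieved event occurs) gives a deadline of September 4, 2011; September 7, 2011 misses that deadline by 3 days.

No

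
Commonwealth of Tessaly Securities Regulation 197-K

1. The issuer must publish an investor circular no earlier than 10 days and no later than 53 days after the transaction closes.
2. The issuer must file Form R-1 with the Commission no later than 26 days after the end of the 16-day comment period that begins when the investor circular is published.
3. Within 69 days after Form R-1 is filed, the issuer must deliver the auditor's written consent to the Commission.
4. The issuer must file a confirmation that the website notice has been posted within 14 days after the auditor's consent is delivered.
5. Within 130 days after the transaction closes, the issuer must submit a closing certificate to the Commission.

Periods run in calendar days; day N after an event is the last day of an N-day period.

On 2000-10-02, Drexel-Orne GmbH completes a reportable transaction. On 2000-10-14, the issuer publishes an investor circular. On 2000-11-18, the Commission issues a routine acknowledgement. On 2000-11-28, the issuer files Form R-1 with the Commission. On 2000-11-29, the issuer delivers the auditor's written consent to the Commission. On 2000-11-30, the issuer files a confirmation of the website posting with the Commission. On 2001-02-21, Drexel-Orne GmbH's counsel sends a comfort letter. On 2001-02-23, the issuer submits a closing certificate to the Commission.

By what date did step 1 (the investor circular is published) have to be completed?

Step 1 runs from 2000-10-02, when the transaction closes. The window is 10–53 days after 2000-10-02; it closes on 2000-11-24.

2000-11-24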